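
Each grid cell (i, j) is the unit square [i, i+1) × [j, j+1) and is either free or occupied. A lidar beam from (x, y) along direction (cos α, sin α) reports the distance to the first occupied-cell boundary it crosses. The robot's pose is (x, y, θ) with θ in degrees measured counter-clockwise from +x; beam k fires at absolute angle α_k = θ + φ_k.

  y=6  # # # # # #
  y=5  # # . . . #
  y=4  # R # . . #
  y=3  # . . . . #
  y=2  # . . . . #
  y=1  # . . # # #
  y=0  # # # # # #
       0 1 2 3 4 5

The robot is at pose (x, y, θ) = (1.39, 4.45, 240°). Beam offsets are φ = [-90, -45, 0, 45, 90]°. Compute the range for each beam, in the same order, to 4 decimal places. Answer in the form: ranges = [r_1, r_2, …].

ranges = [0.4503, 0.4038, 0.7800, 3.5717, 0.7044]

beam 1: φ=-90°, α=150°
  d=(-0.8660,0.5000)  start (1,4)  tX=0.4503 tY=1.1000  stride 1/|dx|=1.1547 1/|dy|=2.0000
    cross x-line → (0,4), t=0.4503 (wall)
  → r_1 = 0.4503
beam 2: φ=-45°, α=195°
  d=(-0.9659,-0.2588)  start (1,4)  tX=0.4038 tY=1.7387  stride 1/|dx|=1.0353 1/|dy|=3.8637
    cross x-line → (0,4), t=0.4038 (wall)
  → r_2 = 0.4038
beam 3: φ=0°, α=240°
  d=(-0.5000,-0.8660)  start (1,4)  tX=0.7800 tY=0.5196  stride 1/|dx|=2.0000 1/|dy|=1.1547
    cross y-line → (1,3), t=0.5196
    cross x-line → (0,3), t=0.7800 (wall)
  → r_3 = 0.7800
beam 4: φ=45°, α=285°
  d=(0.2588,-0.9659)  start (1,4)  tX=2.3569 tY=0.4659  stride 1/|dx|=3.8637 1/|dy|=1.0353
    cross y-line → (1,3), t=0.4659
    cross y-line → (1,2), t=1.5012
    cross x-line → (2,2), t=2.3569
    cross y-line → (2,1), t=2.5364
    cross y-line → (2,0), t=3.5717 (wall)
  → r_4 = 3.5717
beam 5: φ=90°, α=330°
  d=(0.8660,-0.5000)  start (1,4)  tX=0.7044 tY=0.9000  stride 1/|dx|=1.1547 1/|dy|=2.0000
    cross x-line → (2,4), t=0.7044 (wall)
  → r_5 = 0.7044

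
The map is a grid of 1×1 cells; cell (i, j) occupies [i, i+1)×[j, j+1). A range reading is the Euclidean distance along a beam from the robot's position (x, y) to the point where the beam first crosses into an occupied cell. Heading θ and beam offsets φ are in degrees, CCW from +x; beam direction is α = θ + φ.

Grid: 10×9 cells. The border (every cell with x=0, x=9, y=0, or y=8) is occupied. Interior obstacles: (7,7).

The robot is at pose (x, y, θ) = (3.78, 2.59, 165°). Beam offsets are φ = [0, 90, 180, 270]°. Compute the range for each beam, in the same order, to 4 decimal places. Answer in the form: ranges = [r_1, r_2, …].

ranges = [2.8781, 1.6461, 5.4041, 5.6008]

beam 1: φ=0°, α=165°
  direction (-0.9659, 0.2588); cell (3,2); t to first gridline: x 0.8075, y 1.5841 (then +1.0353 / +3.8637)
    (2,2) via x @ 0.8075
    (2,3) via y @ 1.5841
    (1,3) via x @ 1.8428
    (0,3) via x @ 2.8781  # hit
  → r_1 = 2.8781
beam 2: φ=90°, α=255°
  direction (-0.2588, -0.9659); cell (3,2); t to first gridline: x 3.0137, y 0.6108 (then +3.8637 / +1.0353)
    (3,1) via y @ 0.6108
    (3,0) via y @ 1.6461  # hit
  → r_2 = 1.6461
beam 3: φ=180°, α=345°
  direction (0.9659, -0.2588); cell (3,2); t to first gridline: x 0.2278, y 2.2796 (then +1.0353 / +3.8637)
    (4,2) via x @ 0.2278
    (5,2) via x @ 1.2630
    (5,1) via y @ 2.2796
    (6,1) via x @ 2.2983
    (7,1) via x @ 3.3336
    (8,1) via x @ 4.3689
    (9,1) via x @ 5.4041  # hit
  → r_3 = 5.4041
beam 4: φ=270°, α=75°
  direction (0.2588, 0.9659); cell (3,2); t to first gridline: x 0.8500, y 0.4245 (then +3.8637 / +1.0353)
    (3,3) via y @ 0.4245
    (4,3) via x @ 0.8500
    (4,4) via y @ 1.4597
    (4,5) via y @ 2.4950
    (4,6) via y @ 3.5303
    (4,7) via y @ 4.5656
    (5,7) via x @ 4.7137
    (5,8) via y @ 5.6008  # hit
  → r_4 = 5.6008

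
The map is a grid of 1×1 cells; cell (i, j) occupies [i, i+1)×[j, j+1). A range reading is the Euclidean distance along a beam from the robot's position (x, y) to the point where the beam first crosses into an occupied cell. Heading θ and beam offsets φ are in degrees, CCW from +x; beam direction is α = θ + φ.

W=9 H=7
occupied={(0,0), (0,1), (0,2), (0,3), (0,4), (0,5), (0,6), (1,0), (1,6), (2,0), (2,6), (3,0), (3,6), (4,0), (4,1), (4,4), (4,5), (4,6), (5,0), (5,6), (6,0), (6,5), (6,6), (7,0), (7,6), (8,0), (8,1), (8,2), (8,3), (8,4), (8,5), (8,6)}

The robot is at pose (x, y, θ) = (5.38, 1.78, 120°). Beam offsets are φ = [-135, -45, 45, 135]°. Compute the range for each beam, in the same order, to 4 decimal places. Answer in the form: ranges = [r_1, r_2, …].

ranges = [2.7124, 3.3336, 0.3934, 0.8075]

beam 1: φ=-135°, α=345°
  d=(0.9659,-0.2588)  start (5,1)  tX=0.6419 tY=3.0137  stride 1/|dx|=1.0353 1/|dy|=3.8637
    cross x-line → (6,1), t=0.6419
    cross x-line → (7,1), t=1.6771
    cross x-line → (8,1), t=2.7124 (wall)
  → r_1 = 2.7124
beam 2: φ=-45°, α=75°
  d=(0.2588,0.9659)  start (5,1)  tX=2.3955 tY=0.2278  stride 1/|dx|=3.8637 1/|dy|=1.0353
    cross y-line → (5,2), t=0.2278
    cross y-line → (5,3), t=1.2630
    cross y-line → (5,4), t=2.2983
    cross x-line → (6,4), t=2.3955
    cross y-line → (6,5), t=3.3336 (wall)
  → r_2 = 3.3336
beam 3: φ=45°, α=165°
  d=(-0.9659,0.2588)  start (5,1)  tX=0.3934 tY=0.8500  stride 1/|dx|=1.0353 1/|dy|=3.8637
    cross x-line → (4,1), t=0.3934 (wall)
  → r_3 = 0.3934
beam 4: φ=135°, α=255°
  d=(-0.2588,-0.9659)  start (5,1)  tX=1.4682 tY=0.8075  stride 1/|dx|=3.8637 1/|dy|=1.0353
    cross y-line → (5,0), t=0.8075 (wall)
  → r_4 = 0.8075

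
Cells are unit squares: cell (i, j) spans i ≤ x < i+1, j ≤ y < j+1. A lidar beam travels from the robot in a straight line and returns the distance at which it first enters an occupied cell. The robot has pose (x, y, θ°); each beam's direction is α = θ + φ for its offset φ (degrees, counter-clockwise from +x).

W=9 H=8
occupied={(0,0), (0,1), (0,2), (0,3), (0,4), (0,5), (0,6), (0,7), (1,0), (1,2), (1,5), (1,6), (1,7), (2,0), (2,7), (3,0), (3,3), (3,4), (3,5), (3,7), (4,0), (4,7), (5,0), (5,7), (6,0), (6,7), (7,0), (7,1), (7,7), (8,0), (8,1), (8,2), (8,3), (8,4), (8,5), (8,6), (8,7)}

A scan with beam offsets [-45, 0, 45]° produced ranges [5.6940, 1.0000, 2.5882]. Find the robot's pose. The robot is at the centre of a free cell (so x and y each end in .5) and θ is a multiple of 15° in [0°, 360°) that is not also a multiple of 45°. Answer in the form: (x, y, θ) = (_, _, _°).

The pose lattice has 35·16 = 560 candidates. Test each by forward raycasting.
  (5.5, 2.5, 300°): beam 1 = 1.5529 ≠ 5.6940 ✗
  (2.5, 3.5, 330°): beam 1 = 2.5882 ≠ 5.6940 ✗
  (1.5, 1.5, 300°): beam 1 = 0.5176 ≠ 5.6940 ✗
  (2.5, 1.5, 285°): beam 1 = 0.5774 ≠ 5.6940 ✗
  …
  (2.5, 2.5, 60°): r_1=5.6940, r_2=1.0000, r_3=2.5882 — all match ✓
Unique over the lattice → pose = (2.5, 2.5, 60°).

(x, y, θ) = (2.5, 2.5, 60°)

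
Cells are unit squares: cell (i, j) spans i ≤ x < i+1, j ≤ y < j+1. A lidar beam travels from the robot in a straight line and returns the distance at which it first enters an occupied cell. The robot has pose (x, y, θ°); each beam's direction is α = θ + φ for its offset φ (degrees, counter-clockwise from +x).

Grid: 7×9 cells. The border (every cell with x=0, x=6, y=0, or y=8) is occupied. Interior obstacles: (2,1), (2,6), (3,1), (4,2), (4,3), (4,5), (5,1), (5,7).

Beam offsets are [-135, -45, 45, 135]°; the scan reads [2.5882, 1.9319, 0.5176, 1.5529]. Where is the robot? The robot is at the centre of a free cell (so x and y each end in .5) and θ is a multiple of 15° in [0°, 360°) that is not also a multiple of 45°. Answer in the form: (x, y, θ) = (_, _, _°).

(x, y, θ) = (1.5, 2.5, 150°)

The pose lattice has 27·16 = 432 candidates. Test each by forward raycasting.
  (1.5, 1.5, 300°): beam 1 = 0.5176 ≠ 2.5882 ✗
  (1.5, 3.5, 210°): beam 2 = 0.5176 ≠ 1.9319 ✗
  (1.5, 6.5, 60°): beam 1 = 4.6587 ≠ 2.5882 ✗
  (3.5, 4.5, 240°): beam 1 = 1.9319 ≠ 2.5882 ✗
  …
  (1.5, 2.5, 150°): r_1=2.5882, r_2=1.9319, r_3=0.5176, r_4=1.5529 — all match ✓
Unique over the lattice → pose = (1.5, 2.5, 150°).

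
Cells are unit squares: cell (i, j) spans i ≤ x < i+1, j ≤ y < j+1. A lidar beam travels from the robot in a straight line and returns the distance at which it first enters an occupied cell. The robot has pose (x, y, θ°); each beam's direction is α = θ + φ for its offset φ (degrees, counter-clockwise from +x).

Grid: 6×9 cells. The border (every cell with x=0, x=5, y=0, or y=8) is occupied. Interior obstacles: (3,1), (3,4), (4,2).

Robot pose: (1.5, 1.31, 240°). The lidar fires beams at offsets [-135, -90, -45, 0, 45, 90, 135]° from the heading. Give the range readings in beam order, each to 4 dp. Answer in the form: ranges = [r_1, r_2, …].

beam 1: φ=-135°, α=105°
  dir = (cos 105°, sin 105°) = (-0.2588, 0.9659); from cell (1,1)
  next x-line at t=1.9319, next y-line at t=0.7143; Δt_x=3.8637, Δt_y=1.0353
    y: enter (1,2) at t=0.7143
    y: enter (1,3) at t=1.7496
    x: enter (0,3) at t=1.9319 ← occupied
  → r_1 = 1.9319
beam 2: φ=-90°, α=150°
  dir = (cos 150°, sin 150°) = (-0.8660, 0.5000); from cell (1,1)
  next x-line at t=0.5774, next y-line at t=1.3800; Δt_x=1.1547, Δt_y=2.0000
    x: enter (0,1) at t=0.5774 ← occupied
  → r_2 = 0.5774
beam 3: φ=-45°, α=195°
  dir = (cos 195°, sin 195°) = (-0.9659, -0.2588); from cell (1,1)
  next x-line at t=0.5176, next y-line at t=1.1977; Δt_x=1.0353, Δt_y=3.8637
    x: enter (0,1) at t=0.5176 ← occupied
  → r_3 = 0.5176
beam 4: φ=0°, α=240°
  dir = (cos 240°, sin 240°) = (-0.5000, -0.8660); from cell (1,1)
  next x-line at t=1.0000, next y-line at t=0.3580; Δt_x=2.0000, Δt_y=1.1547
    y: enter (1,0) at t=0.3580 ← occupied
  → r_4 = 0.3580
beam 5: φ=45°, α=285°
  dir = (cos 285°, sin 285°) = (0.2588, -0.9659); from cell (1,1)
  next x-line at t=1.9319, next y-line at t=0.3209; Δt_x=3.8637, Δt_y=1.0353
    y: enter (1,0) at t=0.3209 ← occupied
  → r_5 = 0.3209
beam 6: φ=90°, α=330°
  dir = (cos 330°, sin 330°) = (0.8660, -0.5000); from cell (1,1)
  next x-line at t=0.5774, next y-line at t=0.6200; Δt_x=1.1547, Δt_y=2.0000
    x: enter (2,1) at t=0.5774
    y: enter (2,0) at t=0.6200 ← occupied
  → r_6 = 0.6200
beam 7: φ=135°, α=15°
  dir = (cos 15°, sin 15°) = (0.9659, 0.2588); from cell (1,1)
  next x-line at t=0.5176, next y-line at t=2.6660; Δt_x=1.0353, Δt_y=3.8637
    x: enter (2,1) at t=0.5176
    x: enter (3,1) at t=1.5529 ← occupied
  → r_7 = 1.5529

ranges = [1.9319, 0.5774, 0.5176, 0.3580, 0.3209, 0.6200, 1.5529]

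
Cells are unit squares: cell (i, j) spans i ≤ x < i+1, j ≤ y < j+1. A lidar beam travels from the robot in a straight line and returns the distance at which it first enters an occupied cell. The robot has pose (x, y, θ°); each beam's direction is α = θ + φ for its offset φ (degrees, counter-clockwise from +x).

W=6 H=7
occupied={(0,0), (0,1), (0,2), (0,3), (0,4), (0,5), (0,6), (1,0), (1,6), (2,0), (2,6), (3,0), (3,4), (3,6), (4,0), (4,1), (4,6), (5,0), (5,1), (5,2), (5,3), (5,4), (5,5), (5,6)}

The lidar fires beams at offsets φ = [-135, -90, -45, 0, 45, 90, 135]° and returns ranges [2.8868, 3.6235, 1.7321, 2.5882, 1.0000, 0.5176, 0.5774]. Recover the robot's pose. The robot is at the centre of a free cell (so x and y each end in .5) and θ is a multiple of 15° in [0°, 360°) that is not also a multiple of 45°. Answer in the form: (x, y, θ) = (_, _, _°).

Enumerate (i+0.5, j+0.5, θ) over the 18 free cells and 16 admissible headings. For each, cast all 7 beams and compare to the given ranges.
  (4.5, 3.5, 165°): beam 1 = 0.5774 ≠ 2.8868 ✗
  (2.5, 3.5, 255°): beam 2 = 1.5529 ≠ 3.6235 ✗
  (4.5, 5.5, 105°): beam 1 = 0.5774 ≠ 2.8868 ✗
  (1.5, 4.5, 60°): beam 1 = 3.6235 ≠ 2.8868 ✗
  …
  (1.5, 3.5, 75°): r_1=2.8868, r_2=3.6235, r_3=1.7321, r_4=2.5882, r_5=1.0000, r_6=0.5176, r_7=0.5774 — all match ✓
Unique over the lattice → pose = (1.5, 3.5, 75°).

(x, y, θ) = (1.5, 3.5, 75°)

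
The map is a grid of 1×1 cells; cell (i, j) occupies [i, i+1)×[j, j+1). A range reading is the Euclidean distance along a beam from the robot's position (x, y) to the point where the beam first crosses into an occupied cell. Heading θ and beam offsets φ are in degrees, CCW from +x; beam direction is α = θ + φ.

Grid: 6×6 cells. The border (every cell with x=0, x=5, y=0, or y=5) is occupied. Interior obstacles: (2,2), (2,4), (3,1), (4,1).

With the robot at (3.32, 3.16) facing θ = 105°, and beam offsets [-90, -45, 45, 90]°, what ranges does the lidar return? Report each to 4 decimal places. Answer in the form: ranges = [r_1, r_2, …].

beam 1: φ=-90°, α=15°
  dir = (cos 15°, sin 15°) = (0.9659, 0.2588); from cell (3,3)
  next x-line at t=0.7040, next y-line at t=3.2455; Δt_x=1.0353, Δt_y=3.8637
    x: enter (4,3) at t=0.7040
    x: enter (5,3) at t=1.7393 ← occupied
  → r_1 = 1.7393
beam 2: φ=-45°, α=60°
  dir = (cos 60°, sin 60°) = (0.5000, 0.8660); from cell (3,3)
  next x-line at t=1.3600, next y-line at t=0.9699; Δt_x=2.0000, Δt_y=1.1547
    y: enter (3,4) at t=0.9699
    x: enter (4,4) at t=1.3600
    y: enter (4,5) at t=2.1246 ← occupied
  → r_2 = 2.1246
beam 3: φ=45°, α=150°
  dir = (cos 150°, sin 150°) = (-0.8660, 0.5000); from cell (3,3)
  next x-line at t=0.3695, next y-line at t=1.6800; Δt_x=1.1547, Δt_y=2.0000
    x: enter (2,3) at t=0.3695
    x: enter (1,3) at t=1.5242
    y: enter (1,4) at t=1.6800
    x: enter (0,4) at t=2.6789 ← occupied
  → r_3 = 2.6789
beam 4: φ=90°, α=195°
  dir = (cos 195°, sin 195°) = (-0.9659, -0.2588); from cell (3,3)
  next x-line at t=0.3313, next y-line at t=0.6182; Δt_x=1.0353, Δt_y=3.8637
    x: enter (2,3) at t=0.3313
    y: enter (2,2) at t=0.6182 ← occupied
  → r_4 = 0.6182

ranges = [1.7393, 2.1246, 2.6789, 0.6182]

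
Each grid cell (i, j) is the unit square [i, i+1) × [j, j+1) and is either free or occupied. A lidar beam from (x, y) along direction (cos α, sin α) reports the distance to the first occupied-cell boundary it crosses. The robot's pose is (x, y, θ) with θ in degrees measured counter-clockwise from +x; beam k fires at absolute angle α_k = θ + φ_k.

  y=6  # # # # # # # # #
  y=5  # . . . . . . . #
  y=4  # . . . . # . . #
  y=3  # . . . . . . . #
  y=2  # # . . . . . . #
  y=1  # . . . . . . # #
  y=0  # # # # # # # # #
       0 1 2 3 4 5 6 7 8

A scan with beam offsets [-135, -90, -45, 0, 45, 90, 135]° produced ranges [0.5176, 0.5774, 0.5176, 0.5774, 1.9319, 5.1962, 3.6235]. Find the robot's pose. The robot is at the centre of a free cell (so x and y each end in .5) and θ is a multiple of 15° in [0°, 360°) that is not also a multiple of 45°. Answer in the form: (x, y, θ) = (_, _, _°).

Enumerate (i+0.5, j+0.5, θ) over the 32 free cells and 16 admissible headings. For each, cast all 7 beams and compare to the given ranges.
  (2.5, 3.5, 195°): beam 1 = 2.8868 ≠ 0.5176 ✗
  (5.5, 3.5, 285°): beam 1 = 5.0000 ≠ 0.5176 ✗
  (3.5, 1.5, 195°): beam 1 = 3.0000 ≠ 0.5176 ✗
  …
  (1.5, 5.5, 210°): r_1=0.5176, r_2=0.5774, r_3=0.5176, r_4=0.5774, r_5=1.9319, r_6=5.1962, r_7=3.6235 — all match ✓
Unique over the lattice → pose = (1.5, 5.5, 210°).

(x, y, θ) = (1.5, 5.5, 210°)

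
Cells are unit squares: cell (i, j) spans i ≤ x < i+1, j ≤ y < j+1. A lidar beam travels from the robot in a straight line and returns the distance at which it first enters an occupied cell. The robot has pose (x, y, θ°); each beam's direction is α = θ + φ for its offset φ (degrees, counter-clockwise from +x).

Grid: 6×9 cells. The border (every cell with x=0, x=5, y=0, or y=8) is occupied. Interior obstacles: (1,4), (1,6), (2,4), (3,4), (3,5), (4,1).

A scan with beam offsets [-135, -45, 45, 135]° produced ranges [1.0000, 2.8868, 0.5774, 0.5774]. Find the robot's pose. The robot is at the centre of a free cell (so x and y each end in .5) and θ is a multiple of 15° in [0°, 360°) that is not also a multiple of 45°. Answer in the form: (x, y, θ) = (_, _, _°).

(x, y, θ) = (1.5, 1.5, 105°)

Candidates: 22 free-cell centres × 16 headings = 352 poses. Raycast each; keep the one whose scan matches to 4 dp.
  (2.5, 7.5, 75°): beam 1 = 1.7321 ≠ 1.0000 ✗
  (2.5, 5.5, 255°): beam 2 = 1.0000 ≠ 2.8868 ✗
  (2.5, 7.5, 330°): beam 1 = 1.5529 ≠ 1.0000 ✗
  …
  (1.5, 1.5, 105°): r_1=1.0000, r_2=2.8868, r_3=0.5774, r_4=0.5774 — all match ✓
No second candidate reproduces the full scan.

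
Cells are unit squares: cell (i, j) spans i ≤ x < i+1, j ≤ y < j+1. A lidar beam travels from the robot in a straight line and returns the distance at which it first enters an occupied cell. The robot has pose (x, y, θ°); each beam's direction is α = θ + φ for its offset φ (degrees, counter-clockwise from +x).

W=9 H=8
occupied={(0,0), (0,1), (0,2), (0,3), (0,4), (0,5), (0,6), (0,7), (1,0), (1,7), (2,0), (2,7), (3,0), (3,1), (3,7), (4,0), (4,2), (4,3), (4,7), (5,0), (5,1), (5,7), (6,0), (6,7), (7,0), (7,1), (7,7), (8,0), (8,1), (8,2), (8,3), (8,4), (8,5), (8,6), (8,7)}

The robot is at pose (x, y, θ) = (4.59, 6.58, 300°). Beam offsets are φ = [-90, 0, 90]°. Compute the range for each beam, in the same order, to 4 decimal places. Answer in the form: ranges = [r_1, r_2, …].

beam 1: φ=-90°, α=210°
  direction (-0.8660, -0.5000); cell (4,6); t to first gridline: x 0.6813, y 1.1600 (then +1.1547 / +2.0000)
    (3,6) via x @ 0.6813
    (3,5) via y @ 1.1600
    (2,5) via x @ 1.8360
    (1,5) via x @ 2.9907
    (1,4) via y @ 3.1600
    (0,4) via x @ 4.1454  # hit
  → r_1 = 4.1454
beam 2: φ=0°, α=300°
  direction (0.5000, -0.8660); cell (4,6); t to first gridline: x 0.8200, y 0.6697 (then +2.0000 / +1.1547)
    (4,5) via y @ 0.6697
    (5,5) via x @ 0.8200
    (5,4) via y @ 1.8244
    (6,4) via x @ 2.8200
    (6,3) via y @ 2.9791
    (6,2) via y @ 4.1338
    (7,2) via x @ 4.8200
    (7,1) via y @ 5.2885  # hit
  → r_2 = 5.2885
beam 3: φ=90°, α=30°
  direction (0.8660, 0.5000); cell (4,6); t to first gridline: x 0.4734, y 0.8400 (then +1.1547 / +2.0000)
    (5,6) via x @ 0.4734
    (5,7) via y @ 0.8400  # hit
  → r_3 = 0.8400

ranges = [4.1454, 5.2885, 0.8400]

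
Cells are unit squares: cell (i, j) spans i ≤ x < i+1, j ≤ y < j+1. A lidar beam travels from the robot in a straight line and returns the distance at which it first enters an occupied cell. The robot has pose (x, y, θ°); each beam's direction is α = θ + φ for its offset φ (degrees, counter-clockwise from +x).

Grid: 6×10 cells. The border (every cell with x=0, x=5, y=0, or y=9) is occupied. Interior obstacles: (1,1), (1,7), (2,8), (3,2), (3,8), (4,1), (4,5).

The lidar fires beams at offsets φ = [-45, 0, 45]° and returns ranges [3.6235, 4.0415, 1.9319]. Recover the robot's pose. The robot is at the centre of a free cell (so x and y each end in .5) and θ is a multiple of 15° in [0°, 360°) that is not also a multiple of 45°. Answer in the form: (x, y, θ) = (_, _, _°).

(x, y, θ) = (4.5, 4.5, 210°)

Enumerate (i+0.5, j+0.5, θ) over the 25 free cells and 16 admissible headings. For each, cast all 3 beams and compare to the given ranges.
  (4.5, 8.5, 345°): beam 1 = 1.0000 ≠ 3.6235 ✗
  (4.5, 8.5, 15°): beam 1 = 0.5774 ≠ 3.6235 ✗
  (2.5, 5.5, 105°): beam 1 = 2.8868 ≠ 3.6235 ✗
  (2.5, 1.5, 75°): beam 1 = 1.0000 ≠ 3.6235 ✗
  …
  (4.5, 4.5, 210°): r_1=3.6235, r_2=4.0415, r_3=1.9319 — all match ✓
Unique over the lattice → pose = (4.5, 4.5, 210°).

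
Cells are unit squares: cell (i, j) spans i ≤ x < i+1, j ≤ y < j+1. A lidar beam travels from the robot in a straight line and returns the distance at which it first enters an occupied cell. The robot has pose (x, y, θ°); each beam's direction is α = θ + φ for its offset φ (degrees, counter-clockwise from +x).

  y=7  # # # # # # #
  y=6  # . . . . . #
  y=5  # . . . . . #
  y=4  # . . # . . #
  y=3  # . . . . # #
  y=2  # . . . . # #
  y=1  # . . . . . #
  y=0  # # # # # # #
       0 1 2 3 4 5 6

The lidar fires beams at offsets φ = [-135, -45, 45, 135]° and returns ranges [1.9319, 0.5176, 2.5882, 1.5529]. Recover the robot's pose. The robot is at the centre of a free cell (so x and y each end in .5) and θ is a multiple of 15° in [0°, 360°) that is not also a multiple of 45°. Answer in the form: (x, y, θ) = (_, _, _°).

(x, y, θ) = (3.5, 6.5, 150°)

The pose lattice has 27·16 = 432 candidates. Test each by forward raycasting.
  (4.5, 1.5, 60°): beam 1 = 0.5176 ≠ 1.9319 ✗
  (5.5, 5.5, 240°): beam 1 = 1.5529 ≠ 1.9319 ✗
  (4.5, 2.5, 300°): beam 1 = 3.6235 ≠ 1.9319 ✗
  (4.5, 3.5, 240°): beam 1 = 3.6235 ≠ 1.9319 ✗
  (2.5, 4.5, 150°): beam 1 = 0.5176 ≠ 1.9319 ✗
  …
  (3.5, 6.5, 150°): r_1=1.9319, r_2=0.5176, r_3=2.5882, r_4=1.5529 — all match ✓
No second candidate reproduces the full scan.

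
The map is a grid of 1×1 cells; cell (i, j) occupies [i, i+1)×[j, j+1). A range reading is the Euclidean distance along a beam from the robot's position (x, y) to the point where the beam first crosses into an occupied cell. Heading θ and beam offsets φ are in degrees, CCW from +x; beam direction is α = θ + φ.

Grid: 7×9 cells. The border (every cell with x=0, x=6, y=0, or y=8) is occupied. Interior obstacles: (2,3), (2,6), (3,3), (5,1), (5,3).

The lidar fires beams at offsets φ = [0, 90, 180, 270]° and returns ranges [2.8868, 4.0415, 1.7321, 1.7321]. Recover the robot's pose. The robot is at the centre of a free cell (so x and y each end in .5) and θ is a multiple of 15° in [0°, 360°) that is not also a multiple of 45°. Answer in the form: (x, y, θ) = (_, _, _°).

The pose lattice has 30·16 = 480 candidates. Test each by forward raycasting.
  (5.5, 6.5, 300°): beam 1 = 1.0000 ≠ 2.8868 ✗
  (3.5, 4.5, 120°): beam 1 = 1.7321 ≠ 2.8868 ✗
  (2.5, 2.5, 195°): beam 1 = 1.5529 ≠ 2.8868 ✗
  (4.5, 3.5, 150°): beam 1 = 0.5774 ≠ 2.8868 ✗
  …
  (4.5, 5.5, 120°): r_1=2.8868, r_2=4.0415, r_3=1.7321, r_4=1.7321 — all match ✓
Only this pose fits every beam.

(x, y, θ) = (4.5, 5.5, 120°)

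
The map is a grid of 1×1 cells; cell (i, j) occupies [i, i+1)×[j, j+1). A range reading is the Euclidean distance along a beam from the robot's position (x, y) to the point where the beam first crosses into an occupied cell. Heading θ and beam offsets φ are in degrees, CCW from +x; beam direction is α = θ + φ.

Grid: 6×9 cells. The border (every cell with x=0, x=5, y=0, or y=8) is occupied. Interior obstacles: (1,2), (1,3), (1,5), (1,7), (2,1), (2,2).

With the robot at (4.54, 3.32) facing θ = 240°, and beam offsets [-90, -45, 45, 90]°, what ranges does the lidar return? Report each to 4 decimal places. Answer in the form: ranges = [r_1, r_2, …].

ranges = [3.3600, 1.5943, 1.7773, 0.5312]

beam 1: φ=-90°, α=150°
  d=(-0.8660,0.5000)  start (4,3)  tX=0.6235 tY=1.3600  stride 1/|dx|=1.1547 1/|dy|=2.0000
    cross x-line → (3,3), t=0.6235
    cross y-line → (3,4), t=1.3600
    cross x-line → (2,4), t=1.7782
    cross x-line → (1,4), t=2.9329
    cross y-line → (1,5), t=3.3600 (wall)
  → r_1 = 3.3600
beam 2: φ=-45°, α=195°
  d=(-0.9659,-0.2588)  start (4,3)  tX=0.5590 tY=1.2364  stride 1/|dx|=1.0353 1/|dy|=3.8637
    cross x-line → (3,3), t=0.5590
    cross y-line → (3,2), t=1.2364
    cross x-line → (2,2), t=1.5943 (wall)
  → r_2 = 1.5943
beam 3: φ=45°, α=285°
  d=(0.2588,-0.9659)  start (4,3)  tX=1.7773 tY=0.3313  stride 1/|dx|=3.8637 1/|dy|=1.0353
    cross y-line → (4,2), t=0.3313
    cross y-line → (4,1), t=1.3666
    cross x-line → (5,1), t=1.7773 (wall)
  → r_3 = 1.7773
beam 4: φ=90°, α=330°
  d=(0.8660,-0.5000)  start (4,3)  tX=0.5312 tY=0.6400  stride 1/|dx|=1.1547 1/|dy|=2.0000
    cross x-line → (5,3), t=0.5312 (wall)
  → r_4 = 0.5312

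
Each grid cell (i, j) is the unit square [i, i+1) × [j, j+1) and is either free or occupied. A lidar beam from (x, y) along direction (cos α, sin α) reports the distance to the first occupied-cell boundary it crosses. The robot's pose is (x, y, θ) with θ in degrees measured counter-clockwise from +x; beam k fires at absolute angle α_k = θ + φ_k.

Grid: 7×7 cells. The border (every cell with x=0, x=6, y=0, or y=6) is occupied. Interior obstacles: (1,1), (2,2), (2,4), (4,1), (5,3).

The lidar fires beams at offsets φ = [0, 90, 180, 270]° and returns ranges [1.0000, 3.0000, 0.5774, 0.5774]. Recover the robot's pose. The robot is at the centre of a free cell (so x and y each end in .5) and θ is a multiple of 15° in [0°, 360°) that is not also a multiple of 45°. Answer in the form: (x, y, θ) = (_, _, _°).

(x, y, θ) = (5.5, 4.5, 60°)

Candidates: 20 free-cell centres × 16 headings = 320 poses. Raycast each; keep the one whose scan matches to 4 dp.
  (5.5, 4.5, 285°): beam 1 = 0.5176 ≠ 1.0000 ✗
  (4.5, 5.5, 60°): beam 1 = 0.5774 ≠ 1.0000 ✗
  (4.5, 3.5, 60°): beam 1 = 2.8868 ≠ 1.0000 ✗
  …
  (5.5, 4.5, 60°): r_1=1.0000, r_2=3.0000, r_3=0.5774, r_4=0.5774 — all match ✓
Unique over the lattice → pose = (5.5, 4.5, 60°).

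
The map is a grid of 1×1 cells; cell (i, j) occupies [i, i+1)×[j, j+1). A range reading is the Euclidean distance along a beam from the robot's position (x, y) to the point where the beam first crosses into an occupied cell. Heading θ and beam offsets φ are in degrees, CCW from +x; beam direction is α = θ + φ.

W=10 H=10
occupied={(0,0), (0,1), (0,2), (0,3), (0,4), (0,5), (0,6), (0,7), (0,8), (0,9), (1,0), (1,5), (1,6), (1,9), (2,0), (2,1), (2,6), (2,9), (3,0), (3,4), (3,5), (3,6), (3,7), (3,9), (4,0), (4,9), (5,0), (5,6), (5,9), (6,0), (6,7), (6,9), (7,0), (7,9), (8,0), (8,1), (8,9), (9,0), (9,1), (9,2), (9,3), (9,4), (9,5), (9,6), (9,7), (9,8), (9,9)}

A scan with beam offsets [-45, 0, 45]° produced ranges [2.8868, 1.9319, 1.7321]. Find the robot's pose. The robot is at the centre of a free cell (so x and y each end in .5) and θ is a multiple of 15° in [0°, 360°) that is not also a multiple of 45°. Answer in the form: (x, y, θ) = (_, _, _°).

(x, y, θ) = (7.5, 3.5, 285°)

Enumerate (i+0.5, j+0.5, θ) over the 53 free cells and 16 admissible headings. For each, cast all 3 beams and compare to the given ranges.
  (2.5, 4.5, 75°): beam 1 = 0.5774 ≠ 2.8868 ✗
  (2.5, 7.5, 120°): beam 1 = 1.5529 ≠ 2.8868 ✗
  (1.5, 4.5, 210°): beam 1 = 0.5176 ≠ 2.8868 ✗
  …
  (7.5, 3.5, 285°): r_1=2.8868, r_2=1.9319, r_3=1.7321 — all match ✓
No second candidate reproduces the full scan.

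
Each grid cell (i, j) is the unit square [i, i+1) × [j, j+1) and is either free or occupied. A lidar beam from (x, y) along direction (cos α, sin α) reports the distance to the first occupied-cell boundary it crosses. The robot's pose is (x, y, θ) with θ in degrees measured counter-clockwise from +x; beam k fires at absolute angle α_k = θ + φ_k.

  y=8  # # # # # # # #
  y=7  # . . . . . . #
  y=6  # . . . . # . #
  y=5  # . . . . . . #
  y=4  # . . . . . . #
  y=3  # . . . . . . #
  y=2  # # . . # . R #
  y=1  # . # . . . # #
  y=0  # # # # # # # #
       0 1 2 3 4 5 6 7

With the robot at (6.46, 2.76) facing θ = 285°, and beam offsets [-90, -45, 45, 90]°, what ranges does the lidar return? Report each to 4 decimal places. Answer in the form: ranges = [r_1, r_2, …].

ranges = [1.5115, 0.8776, 0.6235, 0.5590]

beam 1: φ=-90°, α=195°
  cosα=-0.9659 sinα=-0.2588 | (6,2) | tMaxX 0.4762 tMaxY 2.9364 | tΔX 1.0353 tΔY 3.8637
    t=0.4762 [x] (5,2)
    t=1.5115 [x] (4,2) — stop
  → r_1 = 1.5115
beam 2: φ=-45°, α=240°
  cosα=-0.5000 sinα=-0.8660 | (6,2) | tMaxX 0.9200 tMaxY 0.8776 | tΔX 2.0000 tΔY 1.1547
    t=0.8776 [y] (6,1) — stop
  → r_2 = 0.8776
beam 3: φ=45°, α=330°
  cosα=0.8660 sinα=-0.5000 | (6,2) | tMaxX 0.6235 tMaxY 1.5200 | tΔX 1.1547 tΔY 2.0000
    t=0.6235 [x] (7,2) — stop
  → r_3 = 0.6235
beam 4: φ=90°, α=15°
  cosα=0.9659 sinα=0.2588 | (6,2) | tMaxX 0.5590 tMaxY 0.9273 | tΔX 1.0353 tΔY 3.8637
    t=0.5590 [x] (7,2) — stop
  → r_4 = 0.5590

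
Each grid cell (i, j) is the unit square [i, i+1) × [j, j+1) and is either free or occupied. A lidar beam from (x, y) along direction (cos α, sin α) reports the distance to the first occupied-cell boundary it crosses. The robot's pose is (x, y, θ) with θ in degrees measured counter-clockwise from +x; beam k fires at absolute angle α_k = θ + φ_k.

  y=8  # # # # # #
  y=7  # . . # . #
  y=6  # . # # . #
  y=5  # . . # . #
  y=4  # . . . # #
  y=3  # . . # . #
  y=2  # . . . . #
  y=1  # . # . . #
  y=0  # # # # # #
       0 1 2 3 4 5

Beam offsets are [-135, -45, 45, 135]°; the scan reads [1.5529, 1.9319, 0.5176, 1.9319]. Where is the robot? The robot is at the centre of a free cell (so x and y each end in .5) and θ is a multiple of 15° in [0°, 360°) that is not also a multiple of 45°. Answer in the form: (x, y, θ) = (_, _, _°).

(x, y, θ) = (1.5, 3.5, 150°)

Enumerate (i+0.5, j+0.5, θ) over the 21 free cells and 16 admissible headings. For each, cast all 4 beams and compare to the given ranges.
  (4.5, 7.5, 330°): beam 1 = 0.5176 ≠ 1.5529 ✗
  (4.5, 5.5, 120°): beam 1 = 0.5176 ≠ 1.5529 ✗
  (4.5, 6.5, 285°): beam 1 = 0.5774 ≠ 1.5529 ✗
  (1.5, 7.5, 255°): beam 1 = 0.5774 ≠ 1.5529 ✗
  (2.5, 5.5, 210°): beam 1 = 0.5176 ≠ 1.5529 ✗
  …
  (1.5, 3.5, 150°): r_1=1.5529, r_2=1.9319, r_3=0.5176, r_4=1.9319 — all match ✓
No second candidate reproduces the full scan.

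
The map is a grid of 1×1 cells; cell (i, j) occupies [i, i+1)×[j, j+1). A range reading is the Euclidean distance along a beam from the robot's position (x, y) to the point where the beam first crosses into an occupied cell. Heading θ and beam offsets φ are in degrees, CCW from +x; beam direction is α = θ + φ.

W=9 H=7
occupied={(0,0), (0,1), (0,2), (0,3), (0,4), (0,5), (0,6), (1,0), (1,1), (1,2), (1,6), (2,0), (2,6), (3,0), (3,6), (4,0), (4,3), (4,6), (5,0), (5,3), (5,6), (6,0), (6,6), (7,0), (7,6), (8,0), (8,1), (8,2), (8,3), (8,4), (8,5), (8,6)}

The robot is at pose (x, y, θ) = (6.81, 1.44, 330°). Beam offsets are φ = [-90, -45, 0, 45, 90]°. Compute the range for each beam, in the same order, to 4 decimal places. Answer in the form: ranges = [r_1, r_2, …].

beam 1: φ=-90°, α=240°
  dir = (cos 240°, sin 240°) = (-0.5000, -0.8660); from cell (6,1)
  next x-line at t=1.6200, next y-line at t=0.5081; Δt_x=2.0000, Δt_y=1.1547
    y: enter (6,0) at t=0.5081 ← occupied
  → r_1 = 0.5081
beam 2: φ=-45°, α=285°
  dir = (cos 285°, sin 285°) = (0.2588, -0.9659); from cell (6,1)
  next x-line at t=0.7341, next y-line at t=0.4555; Δt_x=3.8637, Δt_y=1.0353
    y: enter (6,0) at t=0.4555 ← occupied
  → r_2 = 0.4555
beam 3: φ=0°, α=330°
  dir = (cos 330°, sin 330°) = (0.8660, -0.5000); from cell (6,1)
  next x-line at t=0.2194, next y-line at t=0.8800; Δt_x=1.1547, Δt_y=2.0000
    x: enter (7,1) at t=0.2194
    y: enter (7,0) at t=0.8800 ← occupied
  → r_3 = 0.8800
beam 4: φ=45°, α=15°
  dir = (cos 15°, sin 15°) = (0.9659, 0.2588); from cell (6,1)
  next x-line at t=0.1967, next y-line at t=2.1637; Δt_x=1.0353, Δt_y=3.8637
    x: enter (7,1) at t=0.1967
    x: enter (8,1) at t=1.2320 ← occupied
  → r_4 = 1.2320
beam 5: φ=90°, α=60°
  dir = (cos 60°, sin 60°) = (0.5000, 0.8660); from cell (6,1)
  next x-line at t=0.3800, next y-line at t=0.6466; Δt_x=2.0000, Δt_y=1.1547
    x: enter (7,1) at t=0.3800
    y: enter (7,2) at t=0.6466
    y: enter (7,3) at t=1.8013
    x: enter (8,3) at t=2.3800 ← occupied
  → r_5 = 2.3800

ranges = [0.5081, 0.4555, 0.8800, 1.2320, 2.3800]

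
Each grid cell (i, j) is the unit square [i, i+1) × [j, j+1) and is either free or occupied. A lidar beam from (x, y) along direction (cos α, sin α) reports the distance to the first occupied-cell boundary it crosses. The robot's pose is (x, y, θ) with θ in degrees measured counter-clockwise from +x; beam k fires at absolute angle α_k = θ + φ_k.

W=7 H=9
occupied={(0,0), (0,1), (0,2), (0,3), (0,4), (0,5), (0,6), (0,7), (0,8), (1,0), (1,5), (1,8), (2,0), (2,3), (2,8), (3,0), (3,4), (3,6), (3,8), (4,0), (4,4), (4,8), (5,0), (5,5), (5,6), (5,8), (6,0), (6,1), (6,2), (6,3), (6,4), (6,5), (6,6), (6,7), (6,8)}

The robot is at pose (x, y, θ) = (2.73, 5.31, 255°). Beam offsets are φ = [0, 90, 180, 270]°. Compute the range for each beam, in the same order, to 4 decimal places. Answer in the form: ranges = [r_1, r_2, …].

beam 1: φ=0°, α=255°
  cosα=-0.2588 sinα=-0.9659 | (2,5) | tMaxX 2.8205 tMaxY 0.3209 | tΔX 3.8637 tΔY 1.0353
    t=0.3209 [y] (2,4)
    t=1.3562 [y] (2,3) — stop
  → r_1 = 1.3562
beam 2: φ=90°, α=345°
  cosα=0.9659 sinα=-0.2588 | (2,5) | tMaxX 0.2795 tMaxY 1.1977 | tΔX 1.0353 tΔY 3.8637
    t=0.2795 [x] (3,5)
    t=1.1977 [y] (3,4) — stop
  → r_2 = 1.1977
beam 3: φ=180°, α=75°
  cosα=0.2588 sinα=0.9659 | (2,5) | tMaxX 1.0432 tMaxY 0.7143 | tΔX 3.8637 tΔY 1.0353
    t=0.7143 [y] (2,6)
    t=1.0432 [x] (3,6) — stop
  → r_3 = 1.0432
beam 4: φ=270°, α=165°
  cosα=-0.9659 sinα=0.2588 | (2,5) | tMaxX 0.7558 tMaxY 2.6660 | tΔX 1.0353 tΔY 3.8637
    t=0.7558 [x] (1,5) — stop
  → r_4 = 0.7558

ranges = [1.3562, 1.1977, 1.0432, 0.7558]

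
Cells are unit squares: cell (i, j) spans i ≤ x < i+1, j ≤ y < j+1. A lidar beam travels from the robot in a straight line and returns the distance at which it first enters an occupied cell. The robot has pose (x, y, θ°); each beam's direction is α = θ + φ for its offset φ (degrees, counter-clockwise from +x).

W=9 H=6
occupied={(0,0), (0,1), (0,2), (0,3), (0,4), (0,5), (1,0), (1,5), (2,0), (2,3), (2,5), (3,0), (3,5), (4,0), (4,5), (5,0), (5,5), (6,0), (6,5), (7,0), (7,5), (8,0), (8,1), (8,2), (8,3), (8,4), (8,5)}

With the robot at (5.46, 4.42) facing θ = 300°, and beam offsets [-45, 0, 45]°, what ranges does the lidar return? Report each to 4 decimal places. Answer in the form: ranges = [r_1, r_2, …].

ranges = [3.5406, 3.9491, 2.6296]

beam 1: φ=-45°, α=255°
  cosα=-0.2588 sinα=-0.9659 | (5,4) | tMaxX 1.7773 tMaxY 0.4348 | tΔX 3.8637 tΔY 1.0353
    t=0.4348 [y] (5,3)
    t=1.4701 [y] (5,2)
    t=1.7773 [x] (4,2)
    t=2.5054 [y] (4,1)
    t=3.5406 [y] (4,0) — stop
  → r_1 = 3.5406
beam 2: φ=0°, α=300°
  cosα=0.5000 sinα=-0.8660 | (5,4) | tMaxX 1.0800 tMaxY 0.4850 | tΔX 2.0000 tΔY 1.1547
    t=0.4850 [y] (5,3)
    t=1.0800 [x] (6,3)
    t=1.6397 [y] (6,2)
    t=2.7944 [y] (6,1)
    t=3.0800 [x] (7,1)
    t=3.9491 [y] (7,0) — stop
  → r_2 = 3.9491
beam 3: φ=45°, α=345°
  cosα=0.9659 sinα=-0.2588 | (5,4) | tMaxX 0.5590 tMaxY 1.6228 | tΔX 1.0353 tΔY 3.8637
    t=0.5590 [x] (6,4)
    t=1.5943 [x] (7,4)
    t=1.6228 [y] (7,3)
    t=2.6296 [x] (8,3) — stop
  → r_3 = 2.6296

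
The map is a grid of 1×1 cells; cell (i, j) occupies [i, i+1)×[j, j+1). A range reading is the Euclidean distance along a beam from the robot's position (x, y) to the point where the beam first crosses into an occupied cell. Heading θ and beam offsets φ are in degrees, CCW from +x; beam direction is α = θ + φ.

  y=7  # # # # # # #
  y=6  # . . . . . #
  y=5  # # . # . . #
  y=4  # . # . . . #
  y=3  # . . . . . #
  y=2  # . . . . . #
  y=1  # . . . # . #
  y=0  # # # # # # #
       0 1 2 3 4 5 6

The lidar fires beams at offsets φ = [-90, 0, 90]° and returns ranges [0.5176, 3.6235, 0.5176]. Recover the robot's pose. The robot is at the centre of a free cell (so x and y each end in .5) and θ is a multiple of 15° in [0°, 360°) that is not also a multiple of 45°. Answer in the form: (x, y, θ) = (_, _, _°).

The pose lattice has 26·16 = 416 candidates. Test each by forward raycasting.
  (3.5, 6.5, 300°): beam 1 = 1.7321 ≠ 0.5176 ✗
  (5.5, 3.5, 75°): beam 2 = 1.9319 ≠ 3.6235 ✗
  (4.5, 4.5, 150°): beam 1 = 2.8868 ≠ 0.5176 ✗
  …
  (1.5, 4.5, 285°): r_1=0.5176, r_2=3.6235, r_3=0.5176 — all match ✓
Only this pose fits every beam.

(x, y, θ) = (1.5, 4.5, 285°)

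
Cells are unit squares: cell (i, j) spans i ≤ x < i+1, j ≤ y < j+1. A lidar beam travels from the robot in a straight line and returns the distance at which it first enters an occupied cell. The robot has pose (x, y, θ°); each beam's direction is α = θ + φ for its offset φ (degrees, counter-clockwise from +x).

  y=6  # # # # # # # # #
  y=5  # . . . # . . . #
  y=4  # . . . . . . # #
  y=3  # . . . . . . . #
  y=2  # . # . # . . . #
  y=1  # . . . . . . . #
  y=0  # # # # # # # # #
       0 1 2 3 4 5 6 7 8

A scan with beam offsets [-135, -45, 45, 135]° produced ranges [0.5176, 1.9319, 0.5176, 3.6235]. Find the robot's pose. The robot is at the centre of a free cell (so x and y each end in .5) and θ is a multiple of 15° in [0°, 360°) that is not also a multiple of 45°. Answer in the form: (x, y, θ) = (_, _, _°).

The pose lattice has 31·16 = 496 candidates. Test each by forward raycasting.
  (2.5, 4.5, 300°): beam 1 = 1.5529 ≠ 0.5176 ✗
  (7.5, 5.5, 75°): beam 1 = 0.5774 ≠ 0.5176 ✗
  (7.5, 5.5, 210°): beam 4 = 0.5176 ≠ 3.6235 ✗
  (7.5, 2.5, 120°): beam 2 = 1.5529 ≠ 1.9319 ✗
  (3.5, 5.5, 165°): beam 1 = 0.5774 ≠ 0.5176 ✗
  …
  (4.5, 1.5, 240°): r_1=0.5176, r_2=1.9319, r_3=0.5176, r_4=3.6235 — all match ✓
Only this pose fits every beam.

(x, y, θ) = (4.5, 1.5, 240°)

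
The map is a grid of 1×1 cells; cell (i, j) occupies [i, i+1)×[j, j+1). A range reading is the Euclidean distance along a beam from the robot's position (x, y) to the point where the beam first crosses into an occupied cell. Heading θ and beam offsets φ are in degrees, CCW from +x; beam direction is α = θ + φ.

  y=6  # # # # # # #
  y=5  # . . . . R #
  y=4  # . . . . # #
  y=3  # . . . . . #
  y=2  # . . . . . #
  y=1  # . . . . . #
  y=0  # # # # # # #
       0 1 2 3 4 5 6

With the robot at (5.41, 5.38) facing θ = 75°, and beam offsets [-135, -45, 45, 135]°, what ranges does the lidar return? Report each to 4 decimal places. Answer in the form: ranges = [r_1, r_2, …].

ranges = [0.4388, 0.6813, 0.7159, 5.0922]

beam 1: φ=-135°, α=300°
  d=(0.5000,-0.8660)  start (5,5)  tX=1.1800 tY=0.4388  stride 1/|dx|=2.0000 1/|dy|=1.1547
    cross y-line → (5,4), t=0.4388 (wall)
  → r_1 = 0.4388
beam 2: φ=-45°, α=30°
  d=(0.8660,0.5000)  start (5,5)  tX=0.6813 tY=1.2400  stride 1/|dx|=1.1547 1/|dy|=2.0000
    cross x-line → (6,5), t=0.6813 (wall)
  → r_2 = 0.6813
beam 3: φ=45°, α=120°
  d=(-0.5000,0.8660)  start (5,5)  tX=0.8200 tY=0.7159  stride 1/|dx|=2.0000 1/|dy|=1.1547
    cross y-line → (5,6), t=0.7159 (wall)
  → r_3 = 0.7159
beam 4: φ=135°, α=210°
  d=(-0.8660,-0.5000)  start (5,5)  tX=0.4734 tY=0.7600  stride 1/|dx|=1.1547 1/|dy|=2.0000
    cross x-line → (4,5), t=0.4734
    cross y-line → (4,4), t=0.7600
    cross x-line → (3,4), t=1.6281
    cross y-line → (3,3), t=2.7600
    cross x-line → (2,3), t=2.7828
    cross x-line → (1,3), t=3.9375
    cross y-line → (1,2), t=4.7600
    cross x-line → (0,2), t=5.0922 (wall)
  → r_4 = 5.0922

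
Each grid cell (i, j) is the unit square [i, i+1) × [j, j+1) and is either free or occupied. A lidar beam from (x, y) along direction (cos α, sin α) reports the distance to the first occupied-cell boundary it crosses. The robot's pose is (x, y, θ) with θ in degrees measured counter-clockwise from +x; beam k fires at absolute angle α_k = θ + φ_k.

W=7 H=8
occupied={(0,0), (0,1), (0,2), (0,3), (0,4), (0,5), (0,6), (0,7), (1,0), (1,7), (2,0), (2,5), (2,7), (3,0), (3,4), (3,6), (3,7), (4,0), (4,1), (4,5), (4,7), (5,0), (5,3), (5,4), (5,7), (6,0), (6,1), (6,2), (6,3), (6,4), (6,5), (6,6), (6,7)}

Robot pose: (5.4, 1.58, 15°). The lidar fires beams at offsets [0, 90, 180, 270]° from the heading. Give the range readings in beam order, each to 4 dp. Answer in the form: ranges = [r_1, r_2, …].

ranges = [0.6212, 1.4701, 0.4141, 0.6005]

beam 1: φ=0°, α=15°
  direction (0.9659, 0.2588); cell (5,1); t to first gridline: x 0.6212, y 1.6228 (then +1.0353 / +3.8637)
    (6,1) via x @ 0.6212  # hit
  → r_1 = 0.6212
beam 2: φ=90°, α=105°
  direction (-0.2588, 0.9659); cell (5,1); t to first gridline: x 1.5455, y 0.4348 (then +3.8637 / +1.0353)
    (5,2) via y @ 0.4348
    (5,3) via y @ 1.4701  # hit
  → r_2 = 1.4701
beam 3: φ=180°, α=195°
  direction (-0.9659, -0.2588); cell (5,1); t to first gridline: x 0.4141, y 2.2409 (then +1.0353 / +3.8637)
    (4,1) via x @ 0.4141  # hit
  → r_3 = 0.4141
beam 4: φ=270°, α=285°
  direction (0.2588, -0.9659); cell (5,1); t to first gridline: x 2.3182, y 0.6005 (then +3.8637 / +1.0353)
    (5,0) via y @ 0.6005  # hit
  → r_4 = 0.6005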